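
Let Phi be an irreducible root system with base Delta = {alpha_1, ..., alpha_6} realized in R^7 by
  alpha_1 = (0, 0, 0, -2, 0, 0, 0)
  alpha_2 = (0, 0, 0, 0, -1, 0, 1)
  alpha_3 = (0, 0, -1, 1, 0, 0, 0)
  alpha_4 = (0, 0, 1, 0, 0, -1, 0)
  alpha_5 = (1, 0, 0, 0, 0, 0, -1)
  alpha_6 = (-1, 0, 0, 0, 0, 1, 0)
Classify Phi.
Compute the Cartan integers a_ij = 2(alpha_i, alpha_j)/(alpha_j, alpha_j); the resulting 6x6 Cartan matrix is
[[2, 0, -2, 0, 0, 0], [0, 2, 0, 0, -1, 0], [-1, 0, 2, -1, 0, 0], [0, 0, -1, 2, 0, -1], [0, -1, 0, 0, 2, -1], [0, 0, 0, -1, -1, 2]].
The roots have two lengths (squared-length ratio 2:1); the short ones are alpha_{2,3,4,5,6}. The associated Dynkin diagram is a chain of 6 nodes with a double edge at one end; the terminal node there is the unique long simple root (C_6), so the type is C_6 (the algebra sp(12)).

type C_6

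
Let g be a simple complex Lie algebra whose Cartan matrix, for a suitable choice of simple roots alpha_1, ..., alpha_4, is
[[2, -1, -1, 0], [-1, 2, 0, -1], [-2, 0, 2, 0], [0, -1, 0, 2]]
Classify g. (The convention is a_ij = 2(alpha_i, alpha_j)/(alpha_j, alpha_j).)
type C_4

The matrix has rank 4 with 2's on the diagonal. Reading the off-diagonal entries as Dynkin edges (a single edge where a_ij = a_ji = -1; a double or triple edge where a_ij * a_ji = 2 or 3), the diagram is a chain of 4 nodes with a double edge at one end; the terminal node there is the unique long simple root (C_4). One simple-root ordering that puts it in standard form is (alpha_4, alpha_2, alpha_1, alpha_3). So the algebra is type C_4, i.e. sp(8).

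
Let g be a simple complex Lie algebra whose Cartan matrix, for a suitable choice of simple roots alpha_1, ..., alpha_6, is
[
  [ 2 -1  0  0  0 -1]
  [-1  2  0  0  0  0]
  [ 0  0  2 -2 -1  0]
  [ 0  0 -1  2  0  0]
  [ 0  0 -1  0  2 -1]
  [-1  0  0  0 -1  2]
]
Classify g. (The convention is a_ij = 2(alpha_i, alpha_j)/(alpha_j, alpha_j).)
The matrix has rank 6 with 2's on the diagonal. Reading the off-diagonal entries as Dynkin edges (a single edge where a_ij = a_ji = -1; a double or triple edge where a_ij * a_ji = 2 or 3), the diagram is a chain of 6 nodes with a double edge at one end; the terminal node there is the unique short simple root (B_6). One simple-root ordering that puts it in standard form is (alpha_2, alpha_1, alpha_6, alpha_5, alpha_3, alpha_4). So the algebra is type B_6, i.e. so(13).

B_6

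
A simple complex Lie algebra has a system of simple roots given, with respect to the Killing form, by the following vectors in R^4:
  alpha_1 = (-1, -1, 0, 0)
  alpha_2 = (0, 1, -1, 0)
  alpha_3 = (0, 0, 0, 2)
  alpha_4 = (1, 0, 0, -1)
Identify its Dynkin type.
Compute the Cartan integers a_ij = 2(alpha_i, alpha_j)/(alpha_j, alpha_j); the resulting 4x4 Cartan matrix is
[[2, -1, 0, -1], [-1, 2, 0, 0], [0, 0, 2, -2], [-1, 0, -1, 2]].
The roots have two lengths (squared-length ratio 2:1); the short ones are alpha_{1,2,4}. The associated Dynkin diagram is a chain of 4 nodes with a double edge at one end; the terminal node there is the unique long simple root (C_4), so the type is C_4 (the algebra sp(8)).

C_4 (sp(8))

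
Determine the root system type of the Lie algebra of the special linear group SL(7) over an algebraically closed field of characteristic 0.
A6

This is sl(7), which has dimension 7^2 - 1 = 48 and rank 7 - 1 = 6 (a Cartan subalgebra is the diagonal traceless matrices). In the classification of classical Lie algebras, the special linear algebra sl(n+1) has type A_n; here n = 6, so the Dynkin diagram is a chain of 6 nodes with single edges (A_6). Hence the type is A_6.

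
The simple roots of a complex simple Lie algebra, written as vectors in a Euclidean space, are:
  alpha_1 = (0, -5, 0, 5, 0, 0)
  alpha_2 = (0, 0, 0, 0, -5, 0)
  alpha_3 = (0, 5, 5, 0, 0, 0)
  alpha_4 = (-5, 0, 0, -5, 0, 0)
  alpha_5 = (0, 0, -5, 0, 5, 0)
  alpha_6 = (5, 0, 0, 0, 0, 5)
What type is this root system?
B_6 (so(13))

Compute the Cartan integers a_ij = 2(alpha_i, alpha_j)/(alpha_j, alpha_j); the resulting 6x6 Cartan matrix is
[[2, 0, -1, -1, 0, 0], [0, 2, 0, 0, -1, 0], [-1, 0, 2, 0, -1, 0], [-1, 0, 0, 2, 0, -1], [0, -2, -1, 0, 2, 0], [0, 0, 0, -1, 0, 2]].
The roots have two lengths (squared-length ratio 2:1); the short ones are alpha_{2}. The associated Dynkin diagram is a chain of 6 nodes with a double edge at one end; the terminal node there is the unique short simple root (B_6), so the type is B_6 (the algebra so(13)).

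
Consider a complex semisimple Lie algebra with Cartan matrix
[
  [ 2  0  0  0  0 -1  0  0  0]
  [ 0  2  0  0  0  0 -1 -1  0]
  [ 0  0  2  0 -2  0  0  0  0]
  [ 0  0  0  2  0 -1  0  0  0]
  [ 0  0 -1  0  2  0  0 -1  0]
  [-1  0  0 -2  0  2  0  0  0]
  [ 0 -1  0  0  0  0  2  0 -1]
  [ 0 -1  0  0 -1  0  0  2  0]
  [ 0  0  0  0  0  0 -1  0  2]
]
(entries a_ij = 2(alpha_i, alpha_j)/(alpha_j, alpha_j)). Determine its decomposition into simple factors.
B3 ⊕ C6

The diagram associated to this matrix has two connected components: the simple roots {alpha_1, alpha_4, alpha_6} form a chain of 3 nodes with a double edge at one end; the terminal node there is the unique short simple root (B_3), and {alpha_2, alpha_3, alpha_5, alpha_7, alpha_8, alpha_9} form a chain of 6 nodes with a double edge at one end; the terminal node there is the unique long simple root (C_6). A semisimple Lie algebra decomposes uniquely as the direct sum of simple ideals, one per connected component of its Dynkin diagram, so g ≅ B_3 ⊕ C_6 (dimension 21 + 78 = 99).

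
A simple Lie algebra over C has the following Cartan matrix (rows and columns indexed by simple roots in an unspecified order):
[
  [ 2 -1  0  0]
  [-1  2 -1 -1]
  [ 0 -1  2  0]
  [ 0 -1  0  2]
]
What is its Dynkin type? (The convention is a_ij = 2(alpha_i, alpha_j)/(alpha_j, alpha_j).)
D_4

The matrix has rank 4 with 2's on the diagonal. Reading the off-diagonal entries as Dynkin edges (a single edge where a_ij = a_ji = -1; a double or triple edge where a_ij * a_ji = 2 or 3), the diagram is a chain of 2 nodes with a fork of two nodes at one end (D_4). One simple-root ordering that puts it in standard form is (alpha_4, alpha_2, alpha_3, alpha_1). So the algebra is type D_4, i.e. so(8).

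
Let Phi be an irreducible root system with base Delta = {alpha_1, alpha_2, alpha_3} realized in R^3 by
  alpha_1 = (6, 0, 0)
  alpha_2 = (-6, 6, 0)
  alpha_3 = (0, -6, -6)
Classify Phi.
Compute the Cartan integers a_ij = 2(alpha_i, alpha_j)/(alpha_j, alpha_j); the resulting 3x3 Cartan matrix is
[[2, -1, 0], [-2, 2, -1], [0, -1, 2]].
The roots have two lengths (squared-length ratio 2:1); the short ones are alpha_{1}. The associated Dynkin diagram is a chain of 3 nodes with a double edge at one end; the terminal node there is the unique short simple root (B_3), so the type is B_3 (the algebra so(7)).

B_3 (so(7))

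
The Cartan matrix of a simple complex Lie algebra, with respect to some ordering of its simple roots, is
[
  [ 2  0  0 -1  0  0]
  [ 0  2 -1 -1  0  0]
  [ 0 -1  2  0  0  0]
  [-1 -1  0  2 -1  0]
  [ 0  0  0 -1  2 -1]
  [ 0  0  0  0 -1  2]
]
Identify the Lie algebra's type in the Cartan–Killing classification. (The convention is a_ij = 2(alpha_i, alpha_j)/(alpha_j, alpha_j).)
E_6

The matrix has rank 6 with 2's on the diagonal. Reading the off-diagonal entries as Dynkin edges (a single edge where a_ij = a_ji = -1; a double or triple edge where a_ij * a_ji = 2 or 3), the diagram is a chain of 5 nodes with one extra node attached to the third node from one end (E_6). One simple-root ordering that puts it in standard form is (alpha_6, alpha_1, alpha_5, alpha_4, alpha_2, alpha_3). So the algebra is type E_6.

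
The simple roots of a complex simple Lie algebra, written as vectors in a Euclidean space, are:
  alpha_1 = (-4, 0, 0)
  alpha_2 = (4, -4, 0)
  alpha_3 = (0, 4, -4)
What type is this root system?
Compute the Cartan integers a_ij = 2(alpha_i, alpha_j)/(alpha_j, alpha_j); the resulting 3x3 Cartan matrix is
[[2, -1, 0], [-2, 2, -1], [0, -1, 2]].
The roots have two lengths (squared-length ratio 2:1); the short ones are alpha_{1}. The associated Dynkin diagram is a chain of 3 nodes with a double edge at one end; the terminal node there is the unique short simple root (B_3), so the type is B_3 (the algebra so(7)).

B3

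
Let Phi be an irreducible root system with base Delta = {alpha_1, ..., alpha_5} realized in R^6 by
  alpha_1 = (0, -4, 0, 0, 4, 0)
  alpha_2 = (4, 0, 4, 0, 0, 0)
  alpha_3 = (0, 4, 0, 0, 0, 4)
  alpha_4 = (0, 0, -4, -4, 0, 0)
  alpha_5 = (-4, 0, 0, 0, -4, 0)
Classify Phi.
Compute the Cartan integers a_ij = 2(alpha_i, alpha_j)/(alpha_j, alpha_j); the resulting 5x5 Cartan matrix is
[[2, 0, -1, 0, -1], [0, 2, 0, -1, -1], [-1, 0, 2, 0, 0], [0, -1, 0, 2, 0], [-1, -1, 0, 0, 2]].
All simple roots have the same length, so the diagram is simply laced. The associated Dynkin diagram is a chain of 5 nodes with single edges (A_5), so the type is A_5 (the algebra sl(6)).

A5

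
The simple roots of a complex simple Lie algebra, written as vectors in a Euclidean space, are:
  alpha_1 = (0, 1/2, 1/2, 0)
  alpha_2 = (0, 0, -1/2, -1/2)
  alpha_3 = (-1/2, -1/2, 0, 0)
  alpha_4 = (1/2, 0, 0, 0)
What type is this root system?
type B_4

Compute the Cartan integers a_ij = 2(alpha_i, alpha_j)/(alpha_j, alpha_j); the resulting 4x4 Cartan matrix is
[[2, -1, -1, 0], [-1, 2, 0, 0], [-1, 0, 2, -2], [0, 0, -1, 2]].
The roots have two lengths (squared-length ratio 2:1); the short ones are alpha_{4}. The associated Dynkin diagram is a chain of 4 nodes with a double edge at one end; the terminal node there is the unique short simple root (B_4), so the type is B_4 (the algebra so(9)).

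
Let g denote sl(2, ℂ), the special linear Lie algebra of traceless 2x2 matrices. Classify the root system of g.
This is sl(2), which has dimension 2^2 - 1 = 3 and rank 2 - 1 = 1 (a Cartan subalgebra is the diagonal traceless matrices). In the classification of classical Lie algebras, the special linear algebra sl(n+1) has type A_n; here n = 1, so the Dynkin diagram is a chain of 1 nodes with single edges (A_1). Hence the type is A_1.

type A_1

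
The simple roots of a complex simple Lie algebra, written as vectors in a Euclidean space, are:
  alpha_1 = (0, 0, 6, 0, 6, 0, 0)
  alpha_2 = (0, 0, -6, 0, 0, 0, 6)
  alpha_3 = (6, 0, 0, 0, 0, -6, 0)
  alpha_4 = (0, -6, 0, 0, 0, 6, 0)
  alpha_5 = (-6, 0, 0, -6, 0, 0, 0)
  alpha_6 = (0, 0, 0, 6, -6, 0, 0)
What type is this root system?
A_6 (sl(7))

Compute the Cartan integers a_ij = 2(alpha_i, alpha_j)/(alpha_j, alpha_j); the resulting 6x6 Cartan matrix is
[[2, -1, 0, 0, 0, -1], [-1, 2, 0, 0, 0, 0], [0, 0, 2, -1, -1, 0], [0, 0, -1, 2, 0, 0], [0, 0, -1, 0, 2, -1], [-1, 0, 0, 0, -1, 2]].
All simple roots have the same length, so the diagram is simply laced. The associated Dynkin diagram is a chain of 6 nodes with single edges (A_6), so the type is A_6 (the algebra sl(7)).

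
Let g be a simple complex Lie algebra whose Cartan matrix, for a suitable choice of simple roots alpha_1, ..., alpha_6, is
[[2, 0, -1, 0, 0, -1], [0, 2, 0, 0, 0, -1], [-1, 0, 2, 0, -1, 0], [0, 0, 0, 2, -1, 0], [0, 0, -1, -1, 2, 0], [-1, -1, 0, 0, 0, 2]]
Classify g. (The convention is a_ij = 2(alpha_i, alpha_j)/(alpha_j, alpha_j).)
The matrix has rank 6 with 2's on the diagonal. Reading the off-diagonal entries as Dynkin edges (a single edge where a_ij = a_ji = -1; a double or triple edge where a_ij * a_ji = 2 or 3), the diagram is a chain of 6 nodes with single edges (A_6). One simple-root ordering that puts it in standard form is (alpha_2, alpha_6, alpha_1, alpha_3, alpha_5, alpha_4). So the algebra is type A_6, i.e. sl(7).

A6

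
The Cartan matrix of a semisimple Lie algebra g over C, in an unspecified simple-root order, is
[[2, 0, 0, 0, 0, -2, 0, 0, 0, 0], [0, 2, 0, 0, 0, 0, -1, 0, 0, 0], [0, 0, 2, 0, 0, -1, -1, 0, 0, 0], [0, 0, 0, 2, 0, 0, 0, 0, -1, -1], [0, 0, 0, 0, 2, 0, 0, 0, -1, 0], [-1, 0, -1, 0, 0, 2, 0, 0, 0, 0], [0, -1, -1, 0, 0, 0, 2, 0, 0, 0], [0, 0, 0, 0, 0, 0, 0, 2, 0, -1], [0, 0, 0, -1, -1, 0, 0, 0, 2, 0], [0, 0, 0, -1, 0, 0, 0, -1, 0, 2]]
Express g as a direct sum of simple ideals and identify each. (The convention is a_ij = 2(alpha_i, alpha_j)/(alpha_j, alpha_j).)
The diagram associated to this matrix has two connected components: the simple roots {alpha_4, alpha_5, alpha_8, alpha_9, alpha_10} form a chain of 5 nodes with single edges (A_5), and {alpha_1, alpha_2, alpha_3, alpha_6, alpha_7} form a chain of 5 nodes with a double edge at one end; the terminal node there is the unique long simple root (C_5). A semisimple Lie algebra decomposes uniquely as the direct sum of simple ideals, one per connected component of its Dynkin diagram, so g ≅ A_5 ⊕ C_5 (dimension 35 + 55 = 90).

A_5 (sl(6)) + C_5 (sp(10))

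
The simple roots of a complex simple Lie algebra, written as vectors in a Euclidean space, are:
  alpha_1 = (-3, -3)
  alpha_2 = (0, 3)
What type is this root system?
Compute the Cartan integers a_ij = 2(alpha_i, alpha_j)/(alpha_j, alpha_j); the resulting 2x2 Cartan matrix is
[[2, -2], [-1, 2]].
The roots have two lengths (squared-length ratio 2:1); the short ones are alpha_{2}. The associated Dynkin diagram is a chain of 2 nodes with a double edge at one end; the terminal node there is the unique short simple root (B_2), so the type is B_2 (the algebra so(5)).

B_2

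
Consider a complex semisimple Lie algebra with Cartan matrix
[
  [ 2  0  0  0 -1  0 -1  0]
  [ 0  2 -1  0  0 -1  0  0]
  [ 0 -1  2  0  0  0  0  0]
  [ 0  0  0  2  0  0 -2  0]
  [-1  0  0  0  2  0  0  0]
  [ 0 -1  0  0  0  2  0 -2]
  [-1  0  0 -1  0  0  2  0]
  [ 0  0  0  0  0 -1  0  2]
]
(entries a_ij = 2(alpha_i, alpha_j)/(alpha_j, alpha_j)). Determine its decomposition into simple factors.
type B_4 ⊕ type C_4

The diagram associated to this matrix has two connected components: the simple roots {alpha_2, alpha_3, alpha_6, alpha_8} form a chain of 4 nodes with a double edge at one end; the terminal node there is the unique short simple root (B_4), and {alpha_1, alpha_4, alpha_5, alpha_7} form a chain of 4 nodes with a double edge at one end; the terminal node there is the unique long simple root (C_4). A semisimple Lie algebra decomposes uniquely as the direct sum of simple ideals, one per connected component of its Dynkin diagram, so g ≅ B_4 ⊕ C_4 (dimension 36 + 36 = 72).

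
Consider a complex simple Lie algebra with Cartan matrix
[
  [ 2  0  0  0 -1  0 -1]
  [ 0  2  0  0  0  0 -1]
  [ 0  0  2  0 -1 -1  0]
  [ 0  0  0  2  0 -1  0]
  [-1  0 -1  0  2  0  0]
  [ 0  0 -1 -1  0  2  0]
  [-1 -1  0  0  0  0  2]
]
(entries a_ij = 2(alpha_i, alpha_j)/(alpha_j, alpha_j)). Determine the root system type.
A7

The matrix has rank 7 with 2's on the diagonal. Reading the off-diagonal entries as Dynkin edges (a single edge where a_ij = a_ji = -1; a double or triple edge where a_ij * a_ji = 2 or 3), the diagram is a chain of 7 nodes with single edges (A_7). One simple-root ordering that puts it in standard form is (alpha_4, alpha_6, alpha_3, alpha_5, alpha_1, alpha_7, alpha_2). So the algebra is type A_7, i.e. sl(8).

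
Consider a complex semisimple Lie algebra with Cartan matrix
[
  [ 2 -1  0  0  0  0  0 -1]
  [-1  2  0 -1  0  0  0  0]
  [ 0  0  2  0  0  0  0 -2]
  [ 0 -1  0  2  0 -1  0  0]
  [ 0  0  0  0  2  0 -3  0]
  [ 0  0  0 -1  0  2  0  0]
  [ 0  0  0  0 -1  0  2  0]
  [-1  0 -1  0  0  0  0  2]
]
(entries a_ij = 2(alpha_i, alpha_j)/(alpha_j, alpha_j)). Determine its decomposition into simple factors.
C_6 ⊕ G_2

The diagram associated to this matrix has two connected components: the simple roots {alpha_1, alpha_2, alpha_3, alpha_4, alpha_6, alpha_8} form a chain of 6 nodes with a double edge at one end; the terminal node there is the unique long simple root (C_6), and {alpha_5, alpha_7} form two nodes joined by a triple edge (G_2). A semisimple Lie algebra decomposes uniquely as the direct sum of simple ideals, one per connected component of its Dynkin diagram, so g ≅ C_6 ⊕ G_2 (dimension 78 + 14 = 92).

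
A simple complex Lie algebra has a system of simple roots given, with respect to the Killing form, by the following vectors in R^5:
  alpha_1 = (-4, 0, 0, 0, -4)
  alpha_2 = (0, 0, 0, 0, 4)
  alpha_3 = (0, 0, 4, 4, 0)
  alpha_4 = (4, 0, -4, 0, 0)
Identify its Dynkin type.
Compute the Cartan integers a_ij = 2(alpha_i, alpha_j)/(alpha_j, alpha_j); the resulting 4x4 Cartan matrix is
[[2, -2, 0, -1], [-1, 2, 0, 0], [0, 0, 2, -1], [-1, 0, -1, 2]].
The roots have two lengths (squared-length ratio 2:1); the short ones are alpha_{2}. The associated Dynkin diagram is a chain of 4 nodes with a double edge at one end; the terminal node there is the unique short simple root (B_4), so the type is B_4 (the algebra so(9)).

type B_4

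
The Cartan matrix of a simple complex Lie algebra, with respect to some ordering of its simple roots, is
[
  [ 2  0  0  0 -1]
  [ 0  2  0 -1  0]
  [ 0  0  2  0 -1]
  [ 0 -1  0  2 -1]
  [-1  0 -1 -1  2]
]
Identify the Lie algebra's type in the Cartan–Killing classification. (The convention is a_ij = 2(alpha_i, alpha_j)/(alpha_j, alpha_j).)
The matrix has rank 5 with 2's on the diagonal. Reading the off-diagonal entries as Dynkin edges (a single edge where a_ij = a_ji = -1; a double or triple edge where a_ij * a_ji = 2 or 3), the diagram is a chain of 3 nodes with a fork of two nodes at one end (D_5). One simple-root ordering that puts it in standard form is (alpha_2, alpha_4, alpha_5, alpha_3, alpha_1). So the algebra is type D_5, i.e. so(10).

D5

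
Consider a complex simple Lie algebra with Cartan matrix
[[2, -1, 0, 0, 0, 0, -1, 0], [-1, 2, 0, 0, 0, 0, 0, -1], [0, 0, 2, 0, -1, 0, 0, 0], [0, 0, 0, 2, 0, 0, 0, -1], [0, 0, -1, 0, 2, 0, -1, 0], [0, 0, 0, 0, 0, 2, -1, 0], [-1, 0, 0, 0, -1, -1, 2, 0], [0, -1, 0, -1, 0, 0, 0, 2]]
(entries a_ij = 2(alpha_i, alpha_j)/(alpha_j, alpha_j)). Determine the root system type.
type E_8

The matrix has rank 8 with 2's on the diagonal. Reading the off-diagonal entries as Dynkin edges (a single edge where a_ij = a_ji = -1; a double or triple edge where a_ij * a_ji = 2 or 3), the diagram is a chain of 7 nodes with one extra node attached to the third node from one end (E_8). One simple-root ordering that puts it in standard form is (alpha_3, alpha_6, alpha_5, alpha_7, alpha_1, alpha_2, alpha_8, alpha_4). So the algebra is type E_8.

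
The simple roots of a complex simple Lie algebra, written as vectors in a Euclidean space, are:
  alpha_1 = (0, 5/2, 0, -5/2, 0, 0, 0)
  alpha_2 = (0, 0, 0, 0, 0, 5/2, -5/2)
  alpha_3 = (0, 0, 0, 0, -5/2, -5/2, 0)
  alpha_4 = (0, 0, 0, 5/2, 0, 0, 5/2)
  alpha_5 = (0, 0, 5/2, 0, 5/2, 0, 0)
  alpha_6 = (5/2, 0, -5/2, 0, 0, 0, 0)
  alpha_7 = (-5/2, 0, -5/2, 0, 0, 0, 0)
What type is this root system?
type D_7

Compute the Cartan integers a_ij = 2(alpha_i, alpha_j)/(alpha_j, alpha_j); the resulting 7x7 Cartan matrix is
[[2, 0, 0, -1, 0, 0, 0], [0, 2, -1, -1, 0, 0, 0], [0, -1, 2, 0, -1, 0, 0], [-1, -1, 0, 2, 0, 0, 0], [0, 0, -1, 0, 2, -1, -1], [0, 0, 0, 0, -1, 2, 0], [0, 0, 0, 0, -1, 0, 2]].
All simple roots have the same length, so the diagram is simply laced. The associated Dynkin diagram is a chain of 5 nodes with a fork of two nodes at one end (D_7), so the type is D_7 (the algebra so(14)).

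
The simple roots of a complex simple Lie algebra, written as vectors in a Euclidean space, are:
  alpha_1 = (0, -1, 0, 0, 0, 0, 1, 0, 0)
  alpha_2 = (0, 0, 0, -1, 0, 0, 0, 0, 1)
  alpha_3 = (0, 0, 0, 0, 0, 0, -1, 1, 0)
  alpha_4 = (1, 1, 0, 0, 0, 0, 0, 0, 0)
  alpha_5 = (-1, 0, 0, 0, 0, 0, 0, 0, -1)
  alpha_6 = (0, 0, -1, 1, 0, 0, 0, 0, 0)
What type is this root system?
Compute the Cartan integers a_ij = 2(alpha_i, alpha_j)/(alpha_j, alpha_j); the resulting 6x6 Cartan matrix is
[[2, 0, -1, -1, 0, 0], [0, 2, 0, 0, -1, -1], [-1, 0, 2, 0, 0, 0], [-1, 0, 0, 2, -1, 0], [0, -1, 0, -1, 2, 0], [0, -1, 0, 0, 0, 2]].
All simple roots have the same length, so the diagram is simply laced. The associated Dynkin diagram is a chain of 6 nodes with single edges (A_6), so the type is A_6 (the algebra sl(7)).

A_6 (sl(7))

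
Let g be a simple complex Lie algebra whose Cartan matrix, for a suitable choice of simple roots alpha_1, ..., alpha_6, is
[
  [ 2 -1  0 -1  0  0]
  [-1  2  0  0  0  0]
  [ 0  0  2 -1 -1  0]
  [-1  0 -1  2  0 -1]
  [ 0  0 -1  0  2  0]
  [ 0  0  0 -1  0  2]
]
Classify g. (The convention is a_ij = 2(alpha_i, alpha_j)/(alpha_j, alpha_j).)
type E_6

The matrix has rank 6 with 2's on the diagonal. Reading the off-diagonal entries as Dynkin edges (a single edge where a_ij = a_ji = -1; a double or triple edge where a_ij * a_ji = 2 or 3), the diagram is a chain of 5 nodes with one extra node attached to the third node from one end (E_6). One simple-root ordering that puts it in standard form is (alpha_2, alpha_6, alpha_1, alpha_4, alpha_3, alpha_5). So the algebra is type E_6.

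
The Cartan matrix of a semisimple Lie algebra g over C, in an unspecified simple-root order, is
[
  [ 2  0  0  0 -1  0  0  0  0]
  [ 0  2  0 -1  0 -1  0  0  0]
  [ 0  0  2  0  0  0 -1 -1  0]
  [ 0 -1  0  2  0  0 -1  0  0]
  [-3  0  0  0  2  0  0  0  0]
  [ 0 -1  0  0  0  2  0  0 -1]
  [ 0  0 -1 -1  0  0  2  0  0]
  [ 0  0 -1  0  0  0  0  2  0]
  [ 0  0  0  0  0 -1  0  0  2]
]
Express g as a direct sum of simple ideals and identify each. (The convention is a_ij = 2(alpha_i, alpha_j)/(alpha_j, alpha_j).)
The diagram associated to this matrix has two connected components: the simple roots {alpha_2, alpha_3, alpha_4, alpha_6, alpha_7, alpha_8, alpha_9} form a chain of 7 nodes with single edges (A_7), and {alpha_1, alpha_5} form two nodes joined by a triple edge (G_2). A semisimple Lie algebra decomposes uniquely as the direct sum of simple ideals, one per connected component of its Dynkin diagram, so g ≅ A_7 ⊕ G_2 (dimension 63 + 14 = 77).

type A_7 + type G_2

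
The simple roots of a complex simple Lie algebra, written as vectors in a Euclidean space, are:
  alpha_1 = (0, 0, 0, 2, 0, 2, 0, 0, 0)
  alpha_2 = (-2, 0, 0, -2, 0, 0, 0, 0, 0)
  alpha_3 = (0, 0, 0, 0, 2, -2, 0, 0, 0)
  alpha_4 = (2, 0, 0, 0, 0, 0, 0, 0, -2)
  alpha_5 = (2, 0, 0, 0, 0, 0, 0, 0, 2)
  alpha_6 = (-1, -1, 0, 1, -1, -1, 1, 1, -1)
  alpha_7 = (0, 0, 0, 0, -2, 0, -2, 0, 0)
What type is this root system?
E_7

Compute the Cartan integers a_ij = 2(alpha_i, alpha_j)/(alpha_j, alpha_j); the resulting 7x7 Cartan matrix is
[[2, -1, -1, 0, 0, 0, 0], [-1, 2, 0, -1, -1, 0, 0], [-1, 0, 2, 0, 0, 0, -1], [0, -1, 0, 2, 0, 0, 0], [0, -1, 0, 0, 2, -1, 0], [0, 0, 0, 0, -1, 2, 0], [0, 0, -1, 0, 0, 0, 2]].
All simple roots have the same length, so the diagram is simply laced. The associated Dynkin diagram is a chain of 6 nodes with one extra node attached to the third node from one end (E_7), so the type is E_7.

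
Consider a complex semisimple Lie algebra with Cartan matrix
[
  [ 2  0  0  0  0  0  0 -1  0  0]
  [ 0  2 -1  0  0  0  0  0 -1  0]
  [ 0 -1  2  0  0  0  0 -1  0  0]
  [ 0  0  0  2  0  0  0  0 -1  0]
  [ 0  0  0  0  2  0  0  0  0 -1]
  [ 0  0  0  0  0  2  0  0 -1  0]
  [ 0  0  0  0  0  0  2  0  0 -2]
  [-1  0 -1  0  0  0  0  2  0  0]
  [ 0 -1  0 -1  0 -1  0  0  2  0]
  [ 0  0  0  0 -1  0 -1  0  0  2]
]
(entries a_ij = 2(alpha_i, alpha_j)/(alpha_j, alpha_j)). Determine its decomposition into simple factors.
C3 + D7

The diagram associated to this matrix has two connected components: the simple roots {alpha_5, alpha_7, alpha_10} form a chain of 3 nodes with a double edge at one end; the terminal node there is the unique long simple root (C_3), and {alpha_1, alpha_2, alpha_3, alpha_4, alpha_6, alpha_8, alpha_9} form a chain of 5 nodes with a fork of two nodes at one end (D_7). A semisimple Lie algebra decomposes uniquely as the direct sum of simple ideals, one per connected component of its Dynkin diagram, so g ≅ C_3 ⊕ D_7 (dimension 21 + 91 = 112).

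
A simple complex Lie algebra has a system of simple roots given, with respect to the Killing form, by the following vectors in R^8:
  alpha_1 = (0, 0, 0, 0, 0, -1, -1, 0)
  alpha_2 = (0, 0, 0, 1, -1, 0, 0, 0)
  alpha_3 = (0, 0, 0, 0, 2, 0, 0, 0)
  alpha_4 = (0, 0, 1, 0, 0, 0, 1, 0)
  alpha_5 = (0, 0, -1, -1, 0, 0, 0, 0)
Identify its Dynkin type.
Compute the Cartan integers a_ij = 2(alpha_i, alpha_j)/(alpha_j, alpha_j); the resulting 5x5 Cartan matrix is
[[2, 0, 0, -1, 0], [0, 2, -1, 0, -1], [0, -2, 2, 0, 0], [-1, 0, 0, 2, -1], [0, -1, 0, -1, 2]].
The roots have two lengths (squared-length ratio 2:1); the short ones are alpha_{1,2,4,5}. The associated Dynkin diagram is a chain of 5 nodes with a double edge at one end; the terminal node there is the unique long simple root (C_5), so the type is C_5 (the algebra sp(10)).

type C_5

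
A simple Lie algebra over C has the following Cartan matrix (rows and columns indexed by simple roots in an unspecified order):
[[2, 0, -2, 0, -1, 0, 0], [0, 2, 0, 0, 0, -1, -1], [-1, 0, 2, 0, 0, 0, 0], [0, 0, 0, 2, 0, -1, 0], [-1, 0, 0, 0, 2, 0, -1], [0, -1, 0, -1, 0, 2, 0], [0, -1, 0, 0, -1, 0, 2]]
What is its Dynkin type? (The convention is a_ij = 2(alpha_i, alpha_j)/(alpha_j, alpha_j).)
B_7 (so(15))

The matrix has rank 7 with 2's on the diagonal. Reading the off-diagonal entries as Dynkin edges (a single edge where a_ij = a_ji = -1; a double or triple edge where a_ij * a_ji = 2 or 3), the diagram is a chain of 7 nodes with a double edge at one end; the terminal node there is the unique short simple root (B_7). One simple-root ordering that puts it in standard form is (alpha_4, alpha_6, alpha_2, alpha_7, alpha_5, alpha_1, alpha_3). So the algebra is type B_7, i.e. so(15).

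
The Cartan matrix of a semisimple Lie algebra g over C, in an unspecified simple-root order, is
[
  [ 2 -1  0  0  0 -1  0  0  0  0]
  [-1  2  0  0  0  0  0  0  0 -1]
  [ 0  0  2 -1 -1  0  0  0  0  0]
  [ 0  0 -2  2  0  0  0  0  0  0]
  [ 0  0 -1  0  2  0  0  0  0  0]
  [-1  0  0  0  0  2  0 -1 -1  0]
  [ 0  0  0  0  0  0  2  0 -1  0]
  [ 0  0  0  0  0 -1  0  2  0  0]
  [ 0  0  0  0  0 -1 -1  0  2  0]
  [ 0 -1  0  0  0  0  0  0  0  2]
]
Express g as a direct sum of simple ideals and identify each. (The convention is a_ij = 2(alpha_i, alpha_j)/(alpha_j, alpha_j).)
The diagram associated to this matrix has two connected components: the simple roots {alpha_3, alpha_4, alpha_5} form a chain of 3 nodes with a double edge at one end; the terminal node there is the unique long simple root (C_3), and {alpha_1, alpha_2, alpha_6, alpha_7, alpha_8, alpha_9, alpha_10} form a chain of 6 nodes with one extra node attached to the third node from one end (E_7). A semisimple Lie algebra decomposes uniquely as the direct sum of simple ideals, one per connected component of its Dynkin diagram, so g ≅ C_3 ⊕ E_7 (dimension 21 + 133 = 154).

C3 ⊕ E7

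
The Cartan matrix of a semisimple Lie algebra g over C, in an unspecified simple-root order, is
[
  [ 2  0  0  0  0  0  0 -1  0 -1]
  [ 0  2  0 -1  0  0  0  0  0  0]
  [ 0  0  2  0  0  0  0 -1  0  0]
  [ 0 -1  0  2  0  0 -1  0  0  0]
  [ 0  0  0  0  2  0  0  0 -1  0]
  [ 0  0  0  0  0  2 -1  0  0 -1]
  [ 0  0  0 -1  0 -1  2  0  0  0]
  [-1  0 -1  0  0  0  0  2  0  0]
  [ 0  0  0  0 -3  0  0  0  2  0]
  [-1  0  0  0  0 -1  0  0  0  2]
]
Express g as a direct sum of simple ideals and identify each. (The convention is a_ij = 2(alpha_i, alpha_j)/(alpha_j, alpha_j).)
The diagram associated to this matrix has two connected components: the simple roots {alpha_1, alpha_2, alpha_3, alpha_4, alpha_6, alpha_7, alpha_8, alpha_10} form a chain of 8 nodes with single edges (A_8), and {alpha_5, alpha_9} form two nodes joined by a triple edge (G_2). A semisimple Lie algebra decomposes uniquely as the direct sum of simple ideals, one per connected component of its Dynkin diagram, so g ≅ A_8 ⊕ G_2 (dimension 80 + 14 = 94).

A_8 + G_2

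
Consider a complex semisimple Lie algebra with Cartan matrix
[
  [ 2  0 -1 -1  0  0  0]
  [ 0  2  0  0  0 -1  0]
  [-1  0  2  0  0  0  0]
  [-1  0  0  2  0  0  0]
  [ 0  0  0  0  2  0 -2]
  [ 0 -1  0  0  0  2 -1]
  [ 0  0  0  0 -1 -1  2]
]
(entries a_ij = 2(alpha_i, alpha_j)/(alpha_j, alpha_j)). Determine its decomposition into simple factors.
The diagram associated to this matrix has two connected components: the simple roots {alpha_1, alpha_3, alpha_4} form a chain of 3 nodes with single edges (A_3), and {alpha_2, alpha_5, alpha_6, alpha_7} form a chain of 4 nodes with a double edge at one end; the terminal node there is the unique long simple root (C_4). A semisimple Lie algebra decomposes uniquely as the direct sum of simple ideals, one per connected component of its Dynkin diagram, so g ≅ A_3 ⊕ C_4 (dimension 15 + 36 = 51).

A3 + C4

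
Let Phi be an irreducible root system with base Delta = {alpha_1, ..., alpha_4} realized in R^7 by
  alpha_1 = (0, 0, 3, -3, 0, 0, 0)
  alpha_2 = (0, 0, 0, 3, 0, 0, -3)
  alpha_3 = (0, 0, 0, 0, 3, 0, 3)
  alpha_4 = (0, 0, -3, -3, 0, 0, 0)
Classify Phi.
type D_4

Compute the Cartan integers a_ij = 2(alpha_i, alpha_j)/(alpha_j, alpha_j); the resulting 4x4 Cartan matrix is
[[2, -1, 0, 0], [-1, 2, -1, -1], [0, -1, 2, 0], [0, -1, 0, 2]].
All simple roots have the same length, so the diagram is simply laced. The associated Dynkin diagram is a chain of 2 nodes with a fork of two nodes at one end (D_4), so the type is D_4 (the algebra so(8)).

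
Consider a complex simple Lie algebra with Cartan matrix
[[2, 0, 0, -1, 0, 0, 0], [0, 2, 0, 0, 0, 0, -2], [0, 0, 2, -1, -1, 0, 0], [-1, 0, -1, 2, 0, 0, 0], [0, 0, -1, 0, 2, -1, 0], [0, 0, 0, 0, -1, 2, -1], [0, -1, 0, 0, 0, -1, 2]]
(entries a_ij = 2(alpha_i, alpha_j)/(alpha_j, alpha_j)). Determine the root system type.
The matrix has rank 7 with 2's on the diagonal. Reading the off-diagonal entries as Dynkin edges (a single edge where a_ij = a_ji = -1; a double or triple edge where a_ij * a_ji = 2 or 3), the diagram is a chain of 7 nodes with a double edge at one end; the terminal node there is the unique long simple root (C_7). One simple-root ordering that puts it in standard form is (alpha_1, alpha_4, alpha_3, alpha_5, alpha_6, alpha_7, alpha_2). So the algebra is type C_7, i.e. sp(14).

C7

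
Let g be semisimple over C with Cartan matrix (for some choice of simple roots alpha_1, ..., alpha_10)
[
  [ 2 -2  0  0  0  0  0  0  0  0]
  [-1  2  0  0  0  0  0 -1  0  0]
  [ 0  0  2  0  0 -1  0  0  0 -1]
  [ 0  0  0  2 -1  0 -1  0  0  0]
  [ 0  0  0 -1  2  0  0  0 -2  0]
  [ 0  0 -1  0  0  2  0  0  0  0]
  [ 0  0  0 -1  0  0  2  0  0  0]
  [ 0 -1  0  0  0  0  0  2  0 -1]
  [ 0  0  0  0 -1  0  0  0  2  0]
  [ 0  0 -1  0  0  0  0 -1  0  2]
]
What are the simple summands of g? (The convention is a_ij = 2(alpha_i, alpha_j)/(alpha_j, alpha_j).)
The diagram associated to this matrix has two connected components: the simple roots {alpha_4, alpha_5, alpha_7, alpha_9} form a chain of 4 nodes with a double edge at one end; the terminal node there is the unique short simple root (B_4), and {alpha_1, alpha_2, alpha_3, alpha_6, alpha_8, alpha_10} form a chain of 6 nodes with a double edge at one end; the terminal node there is the unique long simple root (C_6). A semisimple Lie algebra decomposes uniquely as the direct sum of simple ideals, one per connected component of its Dynkin diagram, so g ≅ B_4 ⊕ C_6 (dimension 36 + 78 = 114).

B_4 (so(9)) + C_6 (sp(12))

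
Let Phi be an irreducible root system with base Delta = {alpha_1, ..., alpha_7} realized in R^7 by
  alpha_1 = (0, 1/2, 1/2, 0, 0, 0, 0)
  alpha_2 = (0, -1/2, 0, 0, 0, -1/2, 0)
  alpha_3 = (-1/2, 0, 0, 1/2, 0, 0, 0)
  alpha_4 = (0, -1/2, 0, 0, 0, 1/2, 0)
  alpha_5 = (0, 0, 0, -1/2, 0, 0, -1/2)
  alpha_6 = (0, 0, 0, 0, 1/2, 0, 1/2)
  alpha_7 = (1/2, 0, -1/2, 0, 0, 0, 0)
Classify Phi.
Compute the Cartan integers a_ij = 2(alpha_i, alpha_j)/(alpha_j, alpha_j); the resulting 7x7 Cartan matrix is
[[2, -1, 0, -1, 0, 0, -1], [-1, 2, 0, 0, 0, 0, 0], [0, 0, 2, 0, -1, 0, -1], [-1, 0, 0, 2, 0, 0, 0], [0, 0, -1, 0, 2, -1, 0], [0, 0, 0, 0, -1, 2, 0], [-1, 0, -1, 0, 0, 0, 2]].
All simple roots have the same length, so the diagram is simply laced. The associated Dynkin diagram is a chain of 5 nodes with a fork of two nodes at one end (D_7), so the type is D_7 (the algebra so(14)).

D_7 (so(14))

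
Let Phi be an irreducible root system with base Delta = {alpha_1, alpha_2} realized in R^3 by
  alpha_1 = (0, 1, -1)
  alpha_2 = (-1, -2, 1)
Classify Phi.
G_2

Compute the Cartan integers a_ij = 2(alpha_i, alpha_j)/(alpha_j, alpha_j); the resulting 2x2 Cartan matrix is
[[2, -1], [-3, 2]].
The roots have two lengths (squared-length ratio 3:1); the short ones are alpha_{1}. The associated Dynkin diagram is two nodes joined by a triple edge (G_2), so the type is G_2.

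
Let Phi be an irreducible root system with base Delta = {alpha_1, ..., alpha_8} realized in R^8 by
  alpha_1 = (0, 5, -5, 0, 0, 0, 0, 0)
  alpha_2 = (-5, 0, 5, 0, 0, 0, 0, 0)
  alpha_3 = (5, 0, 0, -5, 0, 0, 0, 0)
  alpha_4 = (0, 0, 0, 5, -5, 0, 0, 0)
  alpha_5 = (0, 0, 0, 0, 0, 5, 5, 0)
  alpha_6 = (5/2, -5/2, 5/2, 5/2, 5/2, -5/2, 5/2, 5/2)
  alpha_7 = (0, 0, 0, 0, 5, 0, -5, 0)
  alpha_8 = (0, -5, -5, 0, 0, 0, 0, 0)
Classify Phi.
Compute the Cartan integers a_ij = 2(alpha_i, alpha_j)/(alpha_j, alpha_j); the resulting 8x8 Cartan matrix is
[[2, -1, 0, 0, 0, -1, 0, 0], [-1, 2, -1, 0, 0, 0, 0, -1], [0, -1, 2, -1, 0, 0, 0, 0], [0, 0, -1, 2, 0, 0, -1, 0], [0, 0, 0, 0, 2, 0, -1, 0], [-1, 0, 0, 0, 0, 2, 0, 0], [0, 0, 0, -1, -1, 0, 2, 0], [0, -1, 0, 0, 0, 0, 0, 2]].
All simple roots have the same length, so the diagram is simply laced. The associated Dynkin diagram is a chain of 7 nodes with one extra node attached to the third node from one end (E_8), so the type is E_8.

type E_8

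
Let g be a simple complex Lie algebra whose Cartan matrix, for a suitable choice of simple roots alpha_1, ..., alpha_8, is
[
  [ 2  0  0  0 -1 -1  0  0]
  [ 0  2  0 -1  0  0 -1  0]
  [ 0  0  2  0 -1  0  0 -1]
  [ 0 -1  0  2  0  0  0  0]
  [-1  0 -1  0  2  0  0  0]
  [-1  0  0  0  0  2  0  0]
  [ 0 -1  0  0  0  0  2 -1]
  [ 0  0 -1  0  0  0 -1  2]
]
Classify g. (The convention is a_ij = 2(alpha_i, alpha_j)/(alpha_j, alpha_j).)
A_8

The matrix has rank 8 with 2's on the diagonal. Reading the off-diagonal entries as Dynkin edges (a single edge where a_ij = a_ji = -1; a double or triple edge where a_ij * a_ji = 2 or 3), the diagram is a chain of 8 nodes with single edges (A_8). One simple-root ordering that puts it in standard form is (alpha_6, alpha_1, alpha_5, alpha_3, alpha_8, alpha_7, alpha_2, alpha_4). So the algebra is type A_8, i.e. sl(9).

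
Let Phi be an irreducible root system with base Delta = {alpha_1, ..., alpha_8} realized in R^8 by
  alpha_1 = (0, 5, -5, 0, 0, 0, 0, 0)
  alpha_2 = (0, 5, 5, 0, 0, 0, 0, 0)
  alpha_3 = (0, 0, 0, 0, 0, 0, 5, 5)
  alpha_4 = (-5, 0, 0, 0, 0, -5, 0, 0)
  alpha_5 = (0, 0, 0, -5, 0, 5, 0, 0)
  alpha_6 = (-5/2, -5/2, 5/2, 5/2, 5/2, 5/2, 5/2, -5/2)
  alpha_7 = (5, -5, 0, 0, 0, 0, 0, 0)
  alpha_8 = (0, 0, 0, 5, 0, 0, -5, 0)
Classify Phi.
Compute the Cartan integers a_ij = 2(alpha_i, alpha_j)/(alpha_j, alpha_j); the resulting 8x8 Cartan matrix is
[[2, 0, 0, 0, 0, -1, -1, 0], [0, 2, 0, 0, 0, 0, -1, 0], [0, 0, 2, 0, 0, 0, 0, -1], [0, 0, 0, 2, -1, 0, -1, 0], [0, 0, 0, -1, 2, 0, 0, -1], [-1, 0, 0, 0, 0, 2, 0, 0], [-1, -1, 0, -1, 0, 0, 2, 0], [0, 0, -1, 0, -1, 0, 0, 2]].
All simple roots have the same length, so the diagram is simply laced. The associated Dynkin diagram is a chain of 7 nodes with one extra node attached to the third node from one end (E_8), so the type is E_8.

E_8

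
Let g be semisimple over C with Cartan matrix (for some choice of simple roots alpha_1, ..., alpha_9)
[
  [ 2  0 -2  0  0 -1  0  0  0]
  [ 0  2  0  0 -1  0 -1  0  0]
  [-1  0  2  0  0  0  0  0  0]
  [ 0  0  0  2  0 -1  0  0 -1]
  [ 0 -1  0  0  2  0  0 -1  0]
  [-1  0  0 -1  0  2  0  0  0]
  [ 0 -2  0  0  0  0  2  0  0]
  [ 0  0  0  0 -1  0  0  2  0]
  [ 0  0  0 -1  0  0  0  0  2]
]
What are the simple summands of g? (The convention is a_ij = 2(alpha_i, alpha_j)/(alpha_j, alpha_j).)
B_5 (so(11)) ⊕ C_4 (sp(8))

The diagram associated to this matrix has two connected components: the simple roots {alpha_1, alpha_3, alpha_4, alpha_6, alpha_9} form a chain of 5 nodes with a double edge at one end; the terminal node there is the unique short simple root (B_5), and {alpha_2, alpha_5, alpha_7, alpha_8} form a chain of 4 nodes with a double edge at one end; the terminal node there is the unique long simple root (C_4). A semisimple Lie algebra decomposes uniquely as the direct sum of simple ideals, one per connected component of its Dynkin diagram, so g ≅ B_5 ⊕ C_4 (dimension 55 + 36 = 91).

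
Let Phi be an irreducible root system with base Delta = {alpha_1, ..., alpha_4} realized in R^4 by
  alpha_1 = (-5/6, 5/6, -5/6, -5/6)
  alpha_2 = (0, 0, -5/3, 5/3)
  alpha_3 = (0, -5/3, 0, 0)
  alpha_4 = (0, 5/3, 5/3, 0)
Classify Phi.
Compute the Cartan integers a_ij = 2(alpha_i, alpha_j)/(alpha_j, alpha_j); the resulting 4x4 Cartan matrix is
[[2, 0, -1, 0], [0, 2, 0, -1], [-1, 0, 2, -1], [0, -1, -2, 2]].
The roots have two lengths (squared-length ratio 2:1); the short ones are alpha_{1,3}. The associated Dynkin diagram is a chain of 4 nodes with a double edge between the middle two (F_4), so the type is F_4.

F_4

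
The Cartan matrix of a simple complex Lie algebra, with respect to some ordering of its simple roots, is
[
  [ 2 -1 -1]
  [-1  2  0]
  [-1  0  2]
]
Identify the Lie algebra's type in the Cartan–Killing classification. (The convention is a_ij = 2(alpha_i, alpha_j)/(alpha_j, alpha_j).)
The matrix has rank 3 with 2's on the diagonal. Reading the off-diagonal entries as Dynkin edges (a single edge where a_ij = a_ji = -1; a double or triple edge where a_ij * a_ji = 2 or 3), the diagram is a chain of 3 nodes with single edges (A_3). One simple-root ordering that puts it in standard form is (alpha_3, alpha_1, alpha_2). So the algebra is type A_3, i.e. sl(4).

A3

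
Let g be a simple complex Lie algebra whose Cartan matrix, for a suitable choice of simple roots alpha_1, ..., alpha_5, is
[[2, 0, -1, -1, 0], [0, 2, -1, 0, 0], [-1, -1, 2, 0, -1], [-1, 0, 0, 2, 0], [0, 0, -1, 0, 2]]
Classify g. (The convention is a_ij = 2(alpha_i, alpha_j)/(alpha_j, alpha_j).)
D_5 (so(10))

The matrix has rank 5 with 2's on the diagonal. Reading the off-diagonal entries as Dynkin edges (a single edge where a_ij = a_ji = -1; a double or triple edge where a_ij * a_ji = 2 or 3), the diagram is a chain of 3 nodes with a fork of two nodes at one end (D_5). One simple-root ordering that puts it in standard form is (alpha_4, alpha_1, alpha_3, alpha_2, alpha_5). So the algebra is type D_5, i.e. so(10).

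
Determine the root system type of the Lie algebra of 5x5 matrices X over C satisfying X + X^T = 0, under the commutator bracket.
type B_2

This is so(5) with 5 odd, which has dimension 5(5-1)/2 = 10 and rank (5-1)/2 = 2. In the classification of classical Lie algebras, the orthogonal algebra so(2n+1) in an odd number of variables has type B_n; here n = 2, so the Dynkin diagram is a chain of 2 nodes with a double edge at one end; the terminal node there is the unique short simple root (B_2). Hence the type is B_2.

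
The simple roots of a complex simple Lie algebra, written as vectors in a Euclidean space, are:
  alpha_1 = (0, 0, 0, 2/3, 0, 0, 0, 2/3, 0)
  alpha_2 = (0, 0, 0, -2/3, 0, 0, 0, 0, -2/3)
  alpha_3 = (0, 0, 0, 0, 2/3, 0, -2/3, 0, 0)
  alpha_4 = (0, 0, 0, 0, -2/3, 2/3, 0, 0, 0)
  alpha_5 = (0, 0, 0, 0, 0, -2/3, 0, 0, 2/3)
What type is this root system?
A_5 (sl(6))

Compute the Cartan integers a_ij = 2(alpha_i, alpha_j)/(alpha_j, alpha_j); the resulting 5x5 Cartan matrix is
[[2, -1, 0, 0, 0], [-1, 2, 0, 0, -1], [0, 0, 2, -1, 0], [0, 0, -1, 2, -1], [0, -1, 0, -1, 2]].
All simple roots have the same length, so the diagram is simply laced. The associated Dynkin diagram is a chain of 5 nodes with single edges (A_5), so the type is A_5 (the algebra sl(6)).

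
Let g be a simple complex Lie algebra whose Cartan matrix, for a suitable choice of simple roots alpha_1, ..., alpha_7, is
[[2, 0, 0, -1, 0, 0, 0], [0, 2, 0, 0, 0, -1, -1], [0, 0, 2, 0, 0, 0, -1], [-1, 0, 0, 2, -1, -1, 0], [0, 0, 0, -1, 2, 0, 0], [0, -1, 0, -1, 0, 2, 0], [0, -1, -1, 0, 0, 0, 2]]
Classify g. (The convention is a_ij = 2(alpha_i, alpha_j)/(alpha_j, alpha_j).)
The matrix has rank 7 with 2's on the diagonal. Reading the off-diagonal entries as Dynkin edges (a single edge where a_ij = a_ji = -1; a double or triple edge where a_ij * a_ji = 2 or 3), the diagram is a chain of 5 nodes with a fork of two nodes at one end (D_7). One simple-root ordering that puts it in standard form is (alpha_3, alpha_7, alpha_2, alpha_6, alpha_4, alpha_1, alpha_5). So the algebra is type D_7, i.e. so(14).

D_7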